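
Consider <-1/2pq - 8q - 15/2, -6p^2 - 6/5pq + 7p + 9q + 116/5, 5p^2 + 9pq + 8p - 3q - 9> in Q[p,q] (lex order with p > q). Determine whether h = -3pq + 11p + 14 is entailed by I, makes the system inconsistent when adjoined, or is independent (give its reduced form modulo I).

First compute the reduced Gröbner basis of I by Buchberger's algorithm.
f_1 = -1/2pq - 8q - 15/2, LT = pq.
f_2 = -6p^2 - 6/5pq + 7p + 9q + 116/5, LT = p^2.
f_3 = 5p^2 + 9pq + 8p - 3q - 9, LT = p^2.

S(f_1,f_2): lcm = p^2q. S = -1/5pq^2 + 103/6pq + 15p + 3/2q^2 + 58/15q.
  reduce S modulo (f_1, f_2, f_3):
  remainder 15p + 47/10q^2 - 1339/5q - 515/2 ≠ 0; add k_4 = 15p + 47/10q^2 - 1339/5q - 515/2 to the basis.

S(f_1,f_3): lcm = p^2q. S = -9/5pq^2 + 72/5pq + 15p + 3/5q^2 + 9/5q.
  reduce S modulo (f_1, f_2, f_3, k_4):
  remainder 247/10q^2 + 331/5q + 83/2 ≠ 0; add k_5 = 247/10q^2 + 331/5q + 83/2 to the basis.

S(f_2,f_3): lcm = p^2. S = -8/5pq - 83/30p - 9/10q - 31/15.
  reduce S modulo (f_1, f_2, f_3, k_4, k_5):
  remainder -1001003/37050q - 1001003/37050 ≠ 0; add k_6 = -1001003/37050q - 1001003/37050 to the basis.

The other S-polynomials (S(f_1,k_4), S(f_2,k_4), S(f_3,k_4), S(f_1,k_5), S(f_2,k_5), S(f_3,k_5), S(k_4,k_5), S(f_1,k_6), S(f_2,k_6), S(f_3,k_6), S(k_4,k_6), S(k_5,k_6)) all reduce to 0 modulo the current basis, so we have a Gröbner basis.
Inter-reduce: drop elements whose leading term is divisible by another's, tail-reduce, and make monic.
Reduced Gröbner basis: {p + 1, q + 1}.
Label its elements g_1 = p + 1, g_2 = q + 1.

Reduce h = -3pq + 11p + 14 modulo G:
  leading term pq: subtract (-3q)·g_1 from -3pq + 11p + 14 → 11p + 3q + 14
  leading term p: subtract (11)·g_1 from 11p + 3q + 14 → 3q + 3
  leading term q: subtract (3)·g_2 from 3q + 3 → 0
  normal form = 0.
Since the normal form is 0, h ∈ I.

-3pq + 11p + 14 lies in I (it reduces to 0).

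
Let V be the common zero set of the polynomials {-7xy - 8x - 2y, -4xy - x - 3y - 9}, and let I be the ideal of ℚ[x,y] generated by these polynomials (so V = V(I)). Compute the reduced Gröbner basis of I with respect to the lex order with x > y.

G = {x - 13/25y - 63/25, y² + 85/13y + 72/13}

f_1 = -7xy - 8x - 2y, LT = xy.
f_2 = -4xy - x - 3y - 9, LT = xy.

S(f_1,f_2): lcm = xy. S = 25/28x - 13/28y - 9/4.
  reduce S modulo (f_1, f_2):
  remainder 25/28x - 13/28y - 9/4 ≠ 0; add g_3 = 25/28x - 13/28y - 9/4 to the basis.

S(f_1,g_3): lcm = xy. S = 8/7x + 13/25y² + 491/175y.
  reduce S modulo (f_1, f_2, g_3):
  remainder 13/25y² + 17/5y + 72/25 ≠ 0; add g_4 = 13/25y² + 17/5y + 72/25 to the basis.

The other S-polynomials (S(f_2,g_3), S(f_1,g_4), S(f_2,g_4), S(g_3,g_4)) all reduce to 0 modulo the current basis, so we have a Gröbner basis.
Inter-reduce: drop elements whose leading term is divisible by another's, tail-reduce, and make monic.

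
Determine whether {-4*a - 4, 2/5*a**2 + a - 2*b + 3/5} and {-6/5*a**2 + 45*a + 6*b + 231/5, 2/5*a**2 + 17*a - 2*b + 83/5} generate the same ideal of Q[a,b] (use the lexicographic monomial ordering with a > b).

Since reduced Gröbner bases are canonical representatives of ideals under a given ordering, it suffices to compute and compare them.
Buchberger on the first generating set:
f_1 = -4*a - 4, LT = a.
f_2 = 2/5*a**2 + a - 2*b + 3/5, LT = a**2.

S(f_1,f_2): lcm = a**2. S = -3/2*a + 5*b - 3/2.
  reduce S modulo (f_1, f_2):
  remainder 5*b ≠ 0; add g_3 = 5*b to the basis.

The other S-polynomials (S(f_1,g_3), S(f_2,g_3)) all reduce to 0 modulo the current basis, so we have a Gröbner basis.
Inter-reduce: drop elements whose leading term is divisible by another's, tail-reduce, and make monic.
Reduced Gröbner basis: {a + 1, b}.

Buchberger on the second generating set:
h_1 = -6/5*a**2 + 45*a + 6*b + 231/5, LT = a**2.
h_2 = 2/5*a**2 + 17*a - 2*b + 83/5, LT = a**2.

S(h_1,h_2): lcm = a**2. S = -80*a - 80.
  reduce S modulo (h_1, h_2):
  remainder -80*a - 80 ≠ 0; add k_3 = -80*a - 80 to the basis.

S(h_1,k_3): lcm = a**2. S = -77/2*a - 5*b - 77/2.
  reduce S modulo (h_1, h_2, k_3):
  remainder -5*b ≠ 0; add k_4 = -5*b to the basis.

The other S-polynomials (S(h_2,k_3), S(h_1,k_4), S(h_2,k_4), S(k_3,k_4)) all reduce to 0 modulo the current basis, so we have a Gröbner basis.
Inter-reduce: drop elements whose leading term is divisible by another's, tail-reduce, and make monic.
Reduced Gröbner basis: {a + 1, b}.

The two bases agree; hence the ideals are identical.
The same test decides containment: I ⊆ J iff every generator of I reduces to 0 modulo a Gröbner basis of J.

Yes, the ideals are equal.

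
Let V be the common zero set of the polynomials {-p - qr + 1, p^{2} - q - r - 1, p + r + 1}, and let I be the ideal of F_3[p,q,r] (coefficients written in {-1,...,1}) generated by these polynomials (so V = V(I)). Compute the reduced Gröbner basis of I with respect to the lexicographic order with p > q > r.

G = {p + r + 1, q - r^{2} - r, r^{3} + r^{2} - r + 1}

The reduced Gröbner basis is the canonical form of the ideal for this ordering.

f_1 = -p - qr + 1, LT = p.
f_2 = p^{2} - q - r - 1, LT = p^{2}.
f_3 = p + r + 1, LT = p.

S(f_1,f_2): lcm = p^{2}. S = pqr - p + q + r + 1.
  leading term pqr: subtract (-qr)·f_1 from pqr - p + q + r + 1 → -p - q^{2}r^{2} + qr + q + r + 1
  leading term p: subtract (1)·f_1 from -p - q^{2}r^{2} + qr + q + r + 1 → -q^{2}r^{2} - qr + q + r
  leading term q^{2}r^{2}: no divisor's leading term divides it; move -q^{2}r^{2} to the remainder.
  leading term qr: no divisor's leading term divides it; move -qr to the remainder.
  leading term q: no divisor's leading term divides it; move q to the remainder.
  leading term r: no divisor's leading term divides it; move r to the remainder.
  remainder -q^{2}r^{2} - qr + q + r ≠ 0; add g_4 = -q^{2}r^{2} - qr + q + r to the basis.

S(f_1,f_3): lcm = p. S = qr - r + 1.
  leading term qr: no divisor's leading term divides it; move qr to the remainder.
  leading term r: no divisor's leading term divides it; move -r to the remainder.
  leading term 1: no divisor's leading term divides it; move 1 to the remainder.
  remainder qr - r + 1 ≠ 0; add g_5 = qr - r + 1 to the basis.

S(f_2,f_3): lcm = p^{2}. S = -pr - p - q - r - 1.
  leading term pr: subtract (r)·f_1 from -pr - p - q - r - 1 → -p + qr^{2} - q + r - 1
  leading term p: subtract (1)·f_1 from -p + qr^{2} - q + r - 1 → qr^{2} + qr - q + r + 1
  leading term qr^{2}: subtract (r)·g_5 from qr^{2} + qr - q + r + 1 → qr - q + r^{2} + 1
  leading term qr: subtract (1)·g_5 from qr - q + r^{2} + 1 → -q + r^{2} + r
  leading term q: no divisor's leading term divides it; move -q to the remainder.
  leading term r^{2}: no divisor's leading term divides it; move r^{2} to the remainder.
  leading term r: no divisor's leading term divides it; move r to the remainder.
  remainder -q + r^{2} + r ≠ 0; add g_6 = -q + r^{2} + r to the basis.

S(g_4,g_6): lcm = q^{2}r^{2}. S = qr^{4} + qr^{3} + qr - q - r.
  leading term qr^{4}: subtract (r^{3})·g_5 from qr^{4} + qr^{3} + qr - q - r → qr^{3} + qr - q + r^{4} - r^{3} - r
  leading term qr^{3}: subtract (r^{2})·g_5 from qr^{3} + qr - q + r^{4} - r^{3} - r → qr - q + r^{4} - r^{2} - r
  leading term qr: subtract (1)·g_5 from qr - q + r^{4} - r^{2} - r → -q + r^{4} - r^{2} - 1
  leading term q: subtract (1)·g_6 from -q + r^{4} - r^{2} - 1 → r^{4} + r^{2} - r - 1
  leading term r^{4}: no divisor's leading term divides it; move r^{4} to the remainder.
  leading term r^{2}: no divisor's leading term divides it; move r^{2} to the remainder.
  leading term r: no divisor's leading term divides it; move -r to the remainder.
  leading term 1: no divisor's leading term divides it; move -1 to the remainder.
  remainder r^{4} + r^{2} - r - 1 ≠ 0; add g_7 = r^{4} + r^{2} - r - 1 to the basis.

S(g_5,g_6): lcm = qr. S = r^{3} + r^{2} - r + 1.
  leading term r^{3}: no divisor's leading term divides it; move r^{3} to the remainder.
  leading term r^{2}: no divisor's leading term divides it; move r^{2} to the remainder.
  leading term r: no divisor's leading term divides it; move -r to the remainder.
  leading term 1: no divisor's leading term divides it; move 1 to the remainder.
  remainder r^{3} + r^{2} - r + 1 ≠ 0; add g_8 = r^{3} + r^{2} - r + 1 to the basis.

The other S-polynomials (S(f_1,g_4), S(f_2,g_4), S(f_3,g_4), S(f_1,g_5), S(f_2,g_5), S(f_3,g_5), S(g_4,g_5), S(f_1,g_6), S(f_2,g_6), S(f_3,g_6), S(f_1,g_7), S(f_2,g_7), S(f_3,g_7), S(g_4,g_7), S(g_5,g_7), S(g_6,g_7), S(f_1,g_8), S(f_2,g_8), S(f_3,g_8), S(g_4,g_8), S(g_5,g_8), S(g_6,g_8), S(g_7,g_8)) all reduce to 0 modulo the current basis, so we have a Gröbner basis.
Inter-reduce: drop elements whose leading term is divisible by another's, tail-reduce, and make monic.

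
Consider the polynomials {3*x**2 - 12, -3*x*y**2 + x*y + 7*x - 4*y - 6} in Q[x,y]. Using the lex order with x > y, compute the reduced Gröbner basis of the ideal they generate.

Buchberger's algorithm terminates because the ascending chain of leading-term ideals stabilizes.

f_1 = 3*x**2 - 12, LT = x**2.
f_2 = -3*x*y**2 + x*y + 7*x - 4*y - 6, LT = x*y**2.

S(f_1,f_2): lcm = x**2*y**2. S = 1/3*x**2*y + 7/3*x**2 - 4/3*x*y - 2*x - 4*y**2.
  leading term x**2*y: subtract (1/9*y)·f_1 from 1/3*x**2*y + 7/3*x**2 - 4/3*x*y - 2*x - 4*y**2 → 7/3*x**2 - 4/3*x*y - 2*x - 4*y**2 + 4/3*y
  leading term x**2: subtract (7/9)·f_1 from 7/3*x**2 - 4/3*x*y - 2*x - 4*y**2 + 4/3*y → -4/3*x*y - 2*x - 4*y**2 + 4/3*y + 28/3
  leading term x*y: no divisor's leading term divides it; move -4/3*x*y to the remainder.
  leading term x: no divisor's leading term divides it; move -2*x to the remainder.
  leading term y**2: no divisor's leading term divides it; move -4*y**2 to the remainder.
  leading term y: no divisor's leading term divides it; move 4/3*y to the remainder.
  leading term 1: no divisor's leading term divides it; move 28/3 to the remainder.
  remainder -4/3*x*y - 2*x - 4*y**2 + 4/3*y + 28/3 ≠ 0; add g_3 = -4/3*x*y - 2*x - 4*y**2 + 4/3*y + 28/3 to the basis.

S(f_2,g_3): lcm = x*y**2. S = -11/6*x*y - 7/3*x - 3*y**3 + y**2 + 25/3*y + 2.
  leading term x*y: subtract (11/8)·g_3 from -11/6*x*y - 7/3*x - 3*y**3 + y**2 + 25/3*y + 2 → 5/12*x - 3*y**3 + 13/2*y**2 + 13/2*y - 65/6
  leading term x: no divisor's leading term divides it; move 5/12*x to the remainder.
  leading term y**3: no divisor's leading term divides it; move -3*y**3 to the remainder.
  leading term y**2: no divisor's leading term divides it; move 13/2*y**2 to the remainder.
  leading term y: no divisor's leading term divides it; move 13/2*y to the remainder.
  leading term 1: no divisor's leading term divides it; move -65/6 to the remainder.
  remainder 5/12*x - 3*y**3 + 13/2*y**2 + 13/2*y - 65/6 ≠ 0; add g_4 = 5/12*x - 3*y**3 + 13/2*y**2 + 13/2*y - 65/6 to the basis.

S(f_2,g_4): lcm = x*y**2. S = -1/3*x*y - 7/3*x + 36/5*y**5 - 78/5*y**4 - 78/5*y**3 + 26*y**2 + 4/3*y + 2.
  leading term x*y: subtract (1/4)·g_3 from -1/3*x*y - 7/3*x + 36/5*y**5 - 78/5*y**4 - 78/5*y**3 + 26*y**2 + 4/3*y + 2 → -11/6*x + 36/5*y**5 - 78/5*y**4 - 78/5*y**3 + 27*y**2 + y - 1/3
  leading term x: subtract (-22/5)·g_4 from -11/6*x + 36/5*y**5 - 78/5*y**4 - 78/5*y**3 + 27*y**2 + y - 1/3 → 36/5*y**5 - 78/5*y**4 - 144/5*y**3 + 278/5*y**2 + 148/5*y - 48
  leading term y**5: no divisor's leading term divides it; move 36/5*y**5 to the remainder.
  leading term y**4: no divisor's leading term divides it; move -78/5*y**4 to the remainder.
  leading term y**3: no divisor's leading term divides it; move -144/5*y**3 to the remainder.
  leading term y**2: no divisor's leading term divides it; move 278/5*y**2 to the remainder.
  leading term y: no divisor's leading term divides it; move 148/5*y to the remainder.
  leading term 1: no divisor's leading term divides it; move -48 to the remainder.
  remainder 36/5*y**5 - 78/5*y**4 - 144/5*y**3 + 278/5*y**2 + 148/5*y - 48 ≠ 0; add g_5 = 36/5*y**5 - 78/5*y**4 - 144/5*y**3 + 278/5*y**2 + 148/5*y - 48 to the basis.

S(g_3,g_4): lcm = x*y. S = 3/2*x + 36/5*y**4 - 78/5*y**3 - 63/5*y**2 + 25*y - 7.
  leading term x: subtract (18/5)·g_4 from 3/2*x + 36/5*y**4 - 78/5*y**3 - 63/5*y**2 + 25*y - 7 → 36/5*y**4 - 24/5*y**3 - 36*y**2 + 8/5*y + 32
  leading term y**4: no divisor's leading term divides it; move 36/5*y**4 to the remainder.
  leading term y**3: no divisor's leading term divides it; move -24/5*y**3 to the remainder.
  leading term y**2: no divisor's leading term divides it; move -36*y**2 to the remainder.
  leading term y: no divisor's leading term divides it; move 8/5*y to the remainder.
  leading term 1: no divisor's leading term divides it; move 32 to the remainder.
  remainder 36/5*y**4 - 24/5*y**3 - 36*y**2 + 8/5*y + 32 ≠ 0; add g_6 = 36/5*y**4 - 24/5*y**3 - 36*y**2 + 8/5*y + 32 to the basis.

The other S-polynomials (S(f_1,g_3), S(f_1,g_4), S(f_1,g_5), S(f_2,g_5), S(g_3,g_5), S(g_4,g_5), S(f_1,g_6), S(f_2,g_6), S(g_3,g_6), S(g_4,g_6), S(g_5,g_6)) all reduce to 0 modulo the current basis, so we have a Gröbner basis.
Inter-reduce: drop elements whose leading term is divisible by another's, tail-reduce, and make monic.

G = {x - 36/5*y**3 + 78/5*y**2 + 78/5*y - 26, y**4 - 2/3*y**3 - 5*y**2 + 2/9*y + 40/9}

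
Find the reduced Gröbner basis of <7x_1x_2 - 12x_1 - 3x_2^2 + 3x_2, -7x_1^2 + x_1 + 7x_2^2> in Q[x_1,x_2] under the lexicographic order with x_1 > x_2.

G = {x_1 - 14/9x_2^3 + 61/20x_2^2 - 2/15x_2, x_2^4 - 147/40x_2^3 + 111/35x_2^2 + 9/70x_2}

f_1 = 7x_1x_2 - 12x_1 - 3x_2^2 + 3x_2, LT = x_1x_2.
f_2 = -7x_1^2 + x_1 + 7x_2^2, LT = x_1^2.

S(f_1,f_2): lcm = x_1^2x_2. S = -12/7x_1^2 - 3/7x_1x_2^2 + 4/7x_1x_2 + x_2^3.
  reduce S modulo (f_1, f_2):
  remainder -180/343x_1 + 40/49x_2^3 - 549/343x_2^2 + 24/343x_2 ≠ 0; add g_3 = -180/343x_1 + 40/49x_2^3 - 549/343x_2^2 + 24/343x_2 to the basis.

S(f_1,g_3): lcm = x_1x_2. S = -12/7x_1 + 14/9x_2^4 - 61/20x_2^3 - 31/105x_2^2 + 3/7x_2.
  reduce S modulo (f_1, f_2, g_3):
  remainder 14/9x_2^4 - 343/60x_2^3 + 74/15x_2^2 + 1/5x_2 ≠ 0; add g_4 = 14/9x_2^4 - 343/60x_2^3 + 74/15x_2^2 + 1/5x_2 to the basis.

The other S-polynomials (S(f_2,g_3), S(f_1,g_4), S(f_2,g_4), S(g_3,g_4)) all reduce to 0 modulo the current basis, so we have a Gröbner basis.
Inter-reduce: drop elements whose leading term is divisible by another's, tail-reduce, and make monic.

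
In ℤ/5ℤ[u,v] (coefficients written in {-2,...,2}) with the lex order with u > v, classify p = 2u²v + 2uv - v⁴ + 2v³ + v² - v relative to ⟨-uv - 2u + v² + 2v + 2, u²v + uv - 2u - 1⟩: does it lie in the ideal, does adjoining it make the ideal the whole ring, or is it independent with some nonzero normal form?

2u²v + 2uv - v⁴ + 2v³ + v² - v lies in I (it reduces to 0).

First compute the reduced Gröbner basis of I by Buchberger's algorithm.
f_1 = -uv - 2u + v² + 2v + 2, LT = uv.
f_2 = u²v + uv - 2u - 1, LT = u²v.

S(f_1,f_2): lcm = u²v. S = 2u² - uv² + 2uv + 1.
  leading term u²: no divisor's leading term divides it; move 2u² to the remainder.
  leading term uv²: subtract (v)·f_1 from -uv² + 2uv + 1 → -uv - v³ - 2v² - 2v + 1
  leading term uv: subtract (1)·f_1 from -uv - v³ - 2v² - 2v + 1 → 2u - v³ + 2v² + v - 1
  leading term u: no divisor's leading term divides it; move 2u to the remainder.
  leading term v³: no divisor's leading term divides it; move -v³ to the remainder.
  leading term v²: no divisor's leading term divides it; move 2v² to the remainder.
  leading term v: no divisor's leading term divides it; move v to the remainder.
  leading term 1: no divisor's leading term divides it; move -1 to the remainder.
  remainder 2u² + 2u - v³ + 2v² + v - 1 ≠ 0; add h_3 = 2u² + 2u - v³ + 2v² + v - 1 to the basis.

S(f_1,h_3): lcm = u²v. S = 2u² - uv² + 2uv - 2u - 2v⁴ - v³ + 2v² - 2v.
  leading term u²: subtract (1)·h_3 from 2u² - uv² + 2uv - 2u - 2v⁴ - v³ + 2v² - 2v → -uv² + 2uv + u - 2v⁴ + 2v + 1
  leading term uv²: subtract (v)·f_1 from -uv² + 2uv + u - 2v⁴ + 2v + 1 → -uv + u - 2v⁴ - v³ - 2v² + 1
  leading term uv: subtract (1)·f_1 from -uv + u - 2v⁴ - v³ - 2v² + 1 → -2u - 2v⁴ - v³ + 2v² - 2v - 1
  leading term u: no divisor's leading term divides it; move -2u to the remainder.
  leading term v⁴: no divisor's leading term divides it; move -2v⁴ to the remainder.
  leading term v³: no divisor's leading term divides it; move -v³ to the remainder.
  leading term v²: no divisor's leading term divides it; move 2v² to the remainder.
  leading term v: no divisor's leading term divides it; move -2v to the remainder.
  leading term 1: no divisor's leading term divides it; move -1 to the remainder.
  remainder -2u - 2v⁴ - v³ + 2v² - 2v - 1 ≠ 0; add h_4 = -2u - 2v⁴ - v³ + 2v² - 2v - 1 to the basis.

S(f_1,h_4): lcm = uv. S = 2u - v⁵ + 2v⁴ + v³ - 2v² - 2.
  leading term u: subtract (-1)·h_4 from 2u - v⁵ + 2v⁴ + v³ - 2v² - 2 → -v⁵ - 2v + 2
  leading term v⁵: no divisor's leading term divides it; move -v⁵ to the remainder.
  leading term v: no divisor's leading term divides it; move -2v to the remainder.
  leading term 1: no divisor's leading term divides it; move 2 to the remainder.
  remainder -v⁵ - 2v + 2 ≠ 0; add h_5 = -v⁵ - 2v + 2 to the basis.

The other S-polynomials (S(f_2,h_3), S(f_2,h_4), S(h_3,h_4), S(f_1,h_5), S(f_2,h_5), S(h_3,h_5), S(h_4,h_5)) all reduce to 0 modulo the current basis, so we have a Gröbner basis.
Inter-reduce: drop elements whose leading term is divisible by another's, tail-reduce, and make monic.
Reduced Gröbner basis: {u + v⁴ - 2v³ - v² + v - 2, v⁵ + 2v - 2}.
Label its elements g_1 = u + v⁴ - 2v³ - v² + v - 2, g_2 = v⁵ + 2v - 2.

Reduce p = 2u²v + 2uv - v⁴ + 2v³ + v² - v modulo G:
  leading term u²v: subtract (2uv)·g_1 from 2u²v + 2uv - v⁴ + 2v³ + v² - v → -2uv⁵ - uv⁴ + 2uv³ - 2uv² + uv - v⁴ + 2v³ + v² - v
  leading term uv⁵: subtract (-2v⁵)·g_1 from -2uv⁵ - uv⁴ + 2uv³ - 2uv² + uv - v⁴ + 2v³ + v² - v → -uv⁴ + 2uv³ - 2uv² + uv + 2v⁹ + v⁸ - 2v⁷ + 2v⁶ + v⁵ - v⁴ + 2v³ + v² - v
  leading term uv⁴: subtract (-v⁴)·g_1 from -uv⁴ + 2uv³ - 2uv² + uv + 2v⁹ + v⁸ - 2v⁷ + 2v⁶ + v⁵ - v⁴ + 2v³ + v² - v → 2uv³ - 2uv² + uv + 2v⁹ + 2v⁸ + v⁷ + v⁶ + 2v⁵ + 2v⁴ + 2v³ + v² - v
  leading term uv³: subtract (2v³)·g_1 from 2uv³ - 2uv² + uv + 2v⁹ + 2v⁸ + v⁷ + v⁶ + 2v⁵ + 2v⁴ + 2v³ + v² - v → -2uv² + uv + 2v⁹ + 2v⁸ - v⁷ - v⁵ + v³ + v² - v
  leading term uv²: subtract (-2v²)·g_1 from -2uv² + uv + 2v⁹ + 2v⁸ - v⁷ - v⁵ + v³ + v² - v → uv + 2v⁹ + 2v⁸ - v⁷ + 2v⁶ - 2v⁴ - 2v³ + 2v² - v
  leading term uv: subtract (v)·g_1 from uv + 2v⁹ + 2v⁸ - v⁷ + 2v⁶ - 2v⁴ - 2v³ + 2v² - v → 2v⁹ + 2v⁸ - v⁷ + 2v⁶ - v⁵ - v³ + v² + v
  leading term v⁹: subtract (2v⁴)·g_2 from 2v⁹ + 2v⁸ - v⁷ + 2v⁶ - v⁵ - v³ + v² + v → 2v⁸ - v⁷ + 2v⁶ - v⁴ - v³ + v² + v
  leading term v⁸: subtract (2v³)·g_2 from 2v⁸ - v⁷ + 2v⁶ - v⁴ - v³ + v² + v → -v⁷ + 2v⁶ - 2v³ + v² + v
  leading term v⁷: subtract (-v²)·g_2 from -v⁷ + 2v⁶ - 2v³ + v² + v → 2v⁶ - v² + v
  leading term v⁶: subtract (2v)·g_2 from 2v⁶ - v² + v → 0
  normal form = 0.
Since the normal form is 0, p ∈ I.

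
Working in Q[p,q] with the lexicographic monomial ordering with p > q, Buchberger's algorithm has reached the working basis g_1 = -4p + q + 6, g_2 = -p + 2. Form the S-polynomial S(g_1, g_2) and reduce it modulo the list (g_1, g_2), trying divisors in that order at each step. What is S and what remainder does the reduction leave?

lcm(LM(g_1), LM(g_2)) = p.
S = (lcm/LT(g_1))·g_1 − (lcm/LT(g_2))·g_2 = -1/4q + 1/2.
Reduce S modulo (g_1, g_2) in that order:
  leading term q: no divisor's leading term divides it; move -1/4q to the remainder.
  leading term 1: no divisor's leading term divides it; move 1/2 to the remainder.
The remainder -1/4q + 1/2 is nonzero, so it would be added as the next basis element.

S(g_1, g_2) = -1/4q + 1/2; remainder on division = -1/4q + 1/2.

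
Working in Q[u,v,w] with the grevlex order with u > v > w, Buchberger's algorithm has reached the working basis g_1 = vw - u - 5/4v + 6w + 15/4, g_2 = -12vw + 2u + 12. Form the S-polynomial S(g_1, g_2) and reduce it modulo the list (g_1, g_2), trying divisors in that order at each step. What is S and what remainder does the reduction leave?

lcm(LM(g_1), LM(g_2)) = vw.
S = (lcm/LT(g_1))·g_1 − (lcm/LT(g_2))·g_2 = -5/6u - 5/4v + 6w + 19/4.
Reduce S modulo (g_1, g_2) in that order:
  leading term u: no divisor's leading term divides it; move -5/6u to the remainder.
  leading term v: no divisor's leading term divides it; move -5/4v to the remainder.
  leading term w: no divisor's leading term divides it; move 6w to the remainder.
  leading term 1: no divisor's leading term divides it; move 19/4 to the remainder.
The remainder -5/6u - 5/4v + 6w + 19/4 is nonzero, so it would be added as the next basis element.

S(g_1, g_2) = -5/6u - 5/4v + 6w + 19/4; remainder on division = -5/6u - 5/4v + 6w + 19/4.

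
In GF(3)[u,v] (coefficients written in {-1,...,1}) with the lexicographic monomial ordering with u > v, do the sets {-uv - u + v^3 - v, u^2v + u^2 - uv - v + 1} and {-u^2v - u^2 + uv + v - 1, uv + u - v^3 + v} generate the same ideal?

Two ideals are equal iff their reduced Gröbner bases coincide (the reduced basis is unique for a fixed ordering).
Buchberger on the first generating set:
f_1 = -uv - u + v^3 - v, LT = uv.
f_2 = u^2v + u^2 - uv - v + 1, LT = u^2v.

S(f_1,f_2): lcm = u^2v. S = -uv^3 - uv + v - 1.
  leading term uv^3: subtract (v^2)·f_1 from -uv^3 - uv + v - 1 → uv^2 - uv - v^5 + v^3 + v - 1
  leading term uv^2: subtract (-v)·f_1 from uv^2 - uv - v^5 + v^3 + v - 1 → uv - v^5 + v^4 + v^3 - v^2 + v - 1
  leading term uv: subtract (-1)·f_1 from uv - v^5 + v^4 + v^3 - v^2 + v - 1 → -u - v^5 + v^4 - v^3 - v^2 - 1
  leading term u: no divisor's leading term divides it; move -u to the remainder.
  leading term v^5: no divisor's leading term divides it; move -v^5 to the remainder.
  leading term v^4: no divisor's leading term divides it; move v^4 to the remainder.
  leading term v^3: no divisor's leading term divides it; move -v^3 to the remainder.
  leading term v^2: no divisor's leading term divides it; move -v^2 to the remainder.
  leading term 1: no divisor's leading term divides it; move -1 to the remainder.
  remainder -u - v^5 + v^4 - v^3 - v^2 - 1 ≠ 0; add g_3 = -u - v^5 + v^4 - v^3 - v^2 - 1 to the basis.

S(f_1,g_3): lcm = uv. S = u - v^6 + v^5 - v^4 + v^3.
  leading term u: subtract (-1)·g_3 from u - v^6 + v^5 - v^4 + v^3 → -v^6 - v^2 - 1
  leading term v^6: no divisor's leading term divides it; move -v^6 to the remainder.
  leading term v^2: no divisor's leading term divides it; move -v^2 to the remainder.
  leading term 1: no divisor's leading term divides it; move -1 to the remainder.
  remainder -v^6 - v^2 - 1 ≠ 0; add g_4 = -v^6 - v^2 - 1 to the basis.

The other S-polynomials (S(f_2,g_3), S(f_1,g_4), S(f_2,g_4), S(g_3,g_4)) all reduce to 0 modulo the current basis, so we have a Gröbner basis.
Inter-reduce: drop elements whose leading term is divisible by another's, tail-reduce, and make monic.
Reduced Gröbner basis: {u + v^5 - v^4 + v^3 + v^2 + 1, v^6 + v^2 + 1}.

Buchberger on the second generating set:
h_1 = -u^2v - u^2 + uv + v - 1, LT = u^2v.
h_2 = uv + u - v^3 + v, LT = uv.

S(h_1,h_2): lcm = u^2v. S = uv^3 + uv - v + 1.
  leading term uv^3: subtract (v^2)·h_2 from uv^3 + uv - v + 1 → -uv^2 + uv + v^5 - v^3 - v + 1
  leading term uv^2: subtract (-v)·h_2 from -uv^2 + uv + v^5 - v^3 - v + 1 → -uv + v^5 - v^4 - v^3 + v^2 - v + 1
  leading term uv: subtract (-1)·h_2 from -uv + v^5 - v^4 - v^3 + v^2 - v + 1 → u + v^5 - v^4 + v^3 + v^2 + 1
  leading term u: no divisor's leading term divides it; move u to the remainder.
  leading term v^5: no divisor's leading term divides it; move v^5 to the remainder.
  leading term v^4: no divisor's leading term divides it; move -v^4 to the remainder.
  leading term v^3: no divisor's leading term divides it; move v^3 to the remainder.
  leading term v^2: no divisor's leading term divides it; move v^2 to the remainder.
  leading term 1: no divisor's leading term divides it; move 1 to the remainder.
  remainder u + v^5 - v^4 + v^3 + v^2 + 1 ≠ 0; add k_3 = u + v^5 - v^4 + v^3 + v^2 + 1 to the basis.

S(h_1,k_3): lcm = u^2v. S = u^2 - uv^6 + uv^5 - uv^4 - uv^3 + uv - v + 1.
  leading term u^2: subtract (u)·k_3 from u^2 - uv^6 + uv^5 - uv^4 - uv^3 + uv - v + 1 → -uv^6 + uv^3 - uv^2 + uv - u - v + 1
  leading term uv^6: subtract (-v^5)·h_2 from -uv^6 + uv^3 - uv^2 + uv - u - v + 1 → uv^5 + uv^3 - uv^2 + uv - u - v^8 + v^6 - v + 1
  leading term uv^5: subtract (v^4)·h_2 from uv^5 + uv^3 - uv^2 + uv - u - v^8 + v^6 - v + 1 → -uv^4 + uv^3 - uv^2 + uv - u - v^8 + v^7 + v^6 - v^5 - v + 1
  leading term uv^4: subtract (-v^3)·h_2 from -uv^4 + uv^3 - uv^2 + uv - u - v^8 + v^7 + v^6 - v^5 - v + 1 → -uv^3 - uv^2 + uv - u - v^8 + v^7 - v^5 + v^4 - v + 1
  leading term uv^3: subtract (-v^2)·h_2 from -uv^3 - uv^2 + uv - u - v^8 + v^7 - v^5 + v^4 - v + 1 → uv - u - v^8 + v^7 + v^5 + v^4 + v^3 - v + 1
  leading term uv: subtract (1)·h_2 from uv - u - v^8 + v^7 + v^5 + v^4 + v^3 - v + 1 → u - v^8 + v^7 + v^5 + v^4 - v^3 + v + 1
  leading term u: subtract (1)·k_3 from u - v^8 + v^7 + v^5 + v^4 - v^3 + v + 1 → -v^8 + v^7 - v^4 + v^3 - v^2 + v
  leading term v^8: no divisor's leading term divides it; move -v^8 to the remainder.
  leading term v^7: no divisor's leading term divides it; move v^7 to the remainder.
  leading term v^4: no divisor's leading term divides it; move -v^4 to the remainder.
  leading term v^3: no divisor's leading term divides it; move v^3 to the remainder.
  leading term v^2: no divisor's leading term divides it; move -v^2 to the remainder.
  leading term v: no divisor's leading term divides it; move v to the remainder.
  remainder -v^8 + v^7 - v^4 + v^3 - v^2 + v ≠ 0; add k_4 = -v^8 + v^7 - v^4 + v^3 - v^2 + v to the basis.

S(h_2,k_3): lcm = uv. S = u - v^6 + v^5 - v^4 + v^3.
  leading term u: subtract (1)·k_3 from u - v^6 + v^5 - v^4 + v^3 → -v^6 - v^2 - 1
  leading term v^6: no divisor's leading term divides it; move -v^6 to the remainder.
  leading term v^2: no divisor's leading term divides it; move -v^2 to the remainder.
  leading term 1: no divisor's leading term divides it; move -1 to the remainder.
  remainder -v^6 - v^2 - 1 ≠ 0; add k_5 = -v^6 - v^2 - 1 to the basis.

The other S-polynomials (S(h_1,k_4), S(h_2,k_4), S(k_3,k_4), S(h_1,k_5), S(h_2,k_5), S(k_3,k_5), S(k_4,k_5)) all reduce to 0 modulo the current basis, so we have a Gröbner basis.
Inter-reduce: drop elements whose leading term is divisible by another's, tail-reduce, and make monic.
Reduced Gröbner basis: {u + v^5 - v^4 + v^3 + v^2 + 1, v^6 + v^2 + 1}.

Same reduced basis, so the two generating sets span the same ideal.

Yes, the ideals are equal.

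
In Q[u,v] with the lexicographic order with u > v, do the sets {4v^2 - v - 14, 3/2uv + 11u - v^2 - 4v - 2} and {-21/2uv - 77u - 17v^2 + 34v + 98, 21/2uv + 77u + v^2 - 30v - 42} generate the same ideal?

Yes, the ideals are equal.

For a fixed monomial order, each ideal has a unique reduced Gröbner basis; comparing bases decides equality.
Buchberger on the first generating set:
f_1 = 4v^2 - v - 14, LT = v^2.
f_2 = 3/2uv + 11u - v^2 - 4v - 2, LT = uv.

S(f_1,f_2): lcm = uv^2. S = -91/12uv - 7/2u + 2/3v^3 + 8/3v^2 + 4/3v.
  reduce S modulo (f_1, f_2):
  remainder 469/9u - 154/9v - 161/9 ≠ 0; add g_3 = 469/9u - 154/9v - 161/9 to the basis.

The other S-polynomials (S(f_1,g_3), S(f_2,g_3)) all reduce to 0 modulo the current basis, so we have a Gröbner basis.
Inter-reduce: drop elements whose leading term is divisible by another's, tail-reduce, and make monic.
Reduced Gröbner basis: {u - 22/67v - 23/67, v^2 - 1/4v - 7/2}.

Buchberger on the second generating set:
h_1 = -21/2uv - 77u - 17v^2 + 34v + 98, LT = uv.
h_2 = 21/2uv + 77u + v^2 - 30v - 42, LT = uv.

S(h_1,h_2): lcm = uv. S = 32/21v^2 - 8/21v - 16/3.
  reduce S modulo (h_1, h_2):
  remainder 32/21v^2 - 8/21v - 16/3 ≠ 0; add k_3 = 32/21v^2 - 8/21v - 16/3 to the basis.

S(h_1,k_3): lcm = uv^2. S = 91/12uv + 7/2u + 34/21v^3 - 68/21v^2 - 28/3v.
  reduce S modulo (h_1, h_2, k_3):
  remainder -469/9u + 154/9v + 161/9 ≠ 0; add k_4 = -469/9u + 154/9v + 161/9 to the basis.

The other S-polynomials (S(h_2,k_3), S(h_1,k_4), S(h_2,k_4), S(k_3,k_4)) all reduce to 0 modulo the current basis, so we have a Gröbner basis.
Inter-reduce: drop elements whose leading term is divisible by another's, tail-reduce, and make monic.
Reduced Gröbner basis: {u - 22/67v - 23/67, v^2 - 1/4v - 7/2}.

These coincide, so the ideals are equal.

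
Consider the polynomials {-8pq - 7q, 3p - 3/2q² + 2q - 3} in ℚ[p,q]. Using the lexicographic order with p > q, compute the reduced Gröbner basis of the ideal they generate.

The reduced Gröbner basis is the canonical form of the ideal for this ordering.

f_1 = -8pq - 7q, LT = pq.
f_2 = 3p - 3/2q² + 2q - 3, LT = p.

S(f_1,f_2): lcm = pq. S = ½q³ - ⅔q² + 15/8q.
  leading term q³: no divisor's leading term divides it; move ½q³ to the remainder.
  leading term q²: no divisor's leading term divides it; move -⅔q² to the remainder.
  leading term q: no divisor's leading term divides it; move 15/8q to the remainder.
  remainder ½q³ - ⅔q² + 15/8q ≠ 0; add g_3 = ½q³ - ⅔q² + 15/8q to the basis.

The other S-polynomials (S(f_1,g_3), S(f_2,g_3)) all reduce to 0 modulo the current basis, so we have a Gröbner basis.
Inter-reduce: drop elements whose leading term is divisible by another's, tail-reduce, and make monic.

G = {p - ½q² + ⅔q - 1, q³ - 4/3q² + 15/4q}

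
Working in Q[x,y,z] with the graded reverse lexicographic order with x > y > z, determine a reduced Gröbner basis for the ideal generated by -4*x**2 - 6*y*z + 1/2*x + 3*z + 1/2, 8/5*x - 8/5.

G = {y*z - 1/2*z + 1/2, x - 1}

f_1 = -4*x**2 - 6*y*z + 1/2*x + 3*z + 1/2, LT = x**2.
f_2 = 8/5*x - 8/5, LT = x.

S(f_1,f_2): lcm = x**2. S = 3/2*y*z + 7/8*x - 3/4*z - 1/8.
  reduce S modulo (f_1, f_2):
  remainder 3/2*y*z - 3/4*z + 3/4 ≠ 0; add g_3 = 3/2*y*z - 3/4*z + 3/4 to the basis.

The other S-polynomials (S(f_1,g_3), S(f_2,g_3)) all reduce to 0 modulo the current basis, so we have a Gröbner basis.
Inter-reduce: drop elements whose leading term is divisible by another's, tail-reduce, and make monic.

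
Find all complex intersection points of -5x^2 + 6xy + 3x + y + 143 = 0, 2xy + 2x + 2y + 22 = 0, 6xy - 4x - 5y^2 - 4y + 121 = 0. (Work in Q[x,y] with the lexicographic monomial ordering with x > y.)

{(4, -3)}

Compute a lex Gröbner basis by Buchberger's algorithm.
f_1 = -5x^2 + 6xy + 3x + y + 143, LT = x^2.
f_2 = 2xy + 2x + 2y + 22, LT = xy.
f_3 = 6xy - 4x - 5y^2 - 4y + 121, LT = xy.

S(f_1,f_2): lcm = x^2y. S = -x^2 - 6/5xy^2 - 8/5xy - 11x - 1/5y^2 - 143/5y.
  leading term x^2: subtract (1/5)·f_1 from -x^2 - 6/5xy^2 - 8/5xy - 11x - 1/5y^2 - 143/5y → -6/5xy^2 - 14/5xy - 58/5x - 1/5y^2 - 144/5y - 143/5
  leading term xy^2: subtract (-3/5y)·f_2 from -6/5xy^2 - 14/5xy - 58/5x - 1/5y^2 - 144/5y - 143/5 → -8/5xy - 58/5x + y^2 - 78/5y - 143/5
  leading term xy: subtract (-4/5)·f_2 from -8/5xy - 58/5x + y^2 - 78/5y - 143/5 → -10x + y^2 - 14y - 11
  leading term x: no divisor's leading term divides it; move -10x to the remainder.
  leading term y^2: no divisor's leading term divides it; move y^2 to the remainder.
  leading term y: no divisor's leading term divides it; move -14y to the remainder.
  leading term 1: no divisor's leading term divides it; move -11 to the remainder.
  remainder -10x + y^2 - 14y - 11 ≠ 0; add h_4 = -10x + y^2 - 14y - 11 to the basis.

S(f_1,f_3): lcm = x^2y. S = 2/3x^2 - 11/30xy^2 + 1/15xy - 121/6x - 1/5y^2 - 143/5y.
  leading term x^2: subtract (-2/15)·f_1 from 2/3x^2 - 11/30xy^2 + 1/15xy - 121/6x - 1/5y^2 - 143/5y → -11/30xy^2 + 13/15xy - 593/30x - 1/5y^2 - 427/15y + 286/15
  leading term xy^2: subtract (-11/60y)·f_2 from -11/30xy^2 + 13/15xy - 593/30x - 1/5y^2 - 427/15y + 286/15 → 37/30xy - 593/30x + 1/6y^2 - 733/30y + 286/15
  leading term xy: subtract (37/60)·f_2 from 37/30xy - 593/30x + 1/6y^2 - 733/30y + 286/15 → -21x + 1/6y^2 - 77/3y + 11/2
  leading term x: subtract (21/10)·h_4 from -21x + 1/6y^2 - 77/3y + 11/2 → -29/15y^2 + 56/15y + 143/5
  leading term y^2: no divisor's leading term divides it; move -29/15y^2 to the remainder.
  leading term y: no divisor's leading term divides it; move 56/15y to the remainder.
  leading term 1: no divisor's leading term divides it; move 143/5 to the remainder.
  remainder -29/15y^2 + 56/15y + 143/5 ≠ 0; add h_5 = -29/15y^2 + 56/15y + 143/5 to the basis.

S(f_2,f_3): lcm = xy. S = 5/3x + 5/6y^2 + 5/3y - 55/6.
  leading term x: subtract (-1/6)·h_4 from 5/3x + 5/6y^2 + 5/3y - 55/6 → y^2 - 2/3y - 11
  leading term y^2: subtract (-15/29)·h_5 from y^2 - 2/3y - 11 → 110/87y + 110/29
  leading term y: no divisor's leading term divides it; move 110/87y to the remainder.
  leading term 1: no divisor's leading term divides it; move 110/29 to the remainder.
  remainder 110/87y + 110/29 ≠ 0; add h_6 = 110/87y + 110/29 to the basis.

The other S-polynomials (S(f_1,h_4), S(f_2,h_4), S(f_3,h_4), S(f_1,h_5), S(f_2,h_5), S(f_3,h_5), S(h_4,h_5), S(f_1,h_6), S(f_2,h_6), S(f_3,h_6), S(h_4,h_6), S(h_5,h_6)) all reduce to 0 modulo the current basis, so we have a Gröbner basis.
Inter-reduce: drop elements whose leading term is divisible by another's, tail-reduce, and make monic.
Reduced Gröbner basis: {x - 4, y + 3}.

A lex Gröbner basis eliminates variables successively. Here y + 3 depends only on y, with roots {-3}; lifting each root through the earlier basis elements recovers the full solutions.
  y = -3: the earlier basis element becomes x - 4 = 0, giving x = 4 — point (4, -3).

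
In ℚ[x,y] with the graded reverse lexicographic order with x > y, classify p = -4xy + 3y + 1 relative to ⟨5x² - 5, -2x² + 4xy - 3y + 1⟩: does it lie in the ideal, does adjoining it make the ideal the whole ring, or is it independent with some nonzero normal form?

-4xy + 3y + 1 lies in I (it reduces to 0).

First compute the reduced Gröbner basis of I by Buchberger's algorithm.
f_1 = 5x² - 5, LT = x².
f_2 = -2x² + 4xy - 3y + 1, LT = x².

S(f_1,f_2): lcm = x². S = 2xy - 3/2y - ½.
  leading term xy: no divisor's leading term divides it; move 2xy to the remainder.
  leading term y: no divisor's leading term divides it; move -3/2y to the remainder.
  leading term 1: no divisor's leading term divides it; move -½ to the remainder.
  remainder 2xy - 3/2y - ½ ≠ 0; add h_3 = 2xy - 3/2y - ½ to the basis.

S(f_1,h_3): lcm = x²y. S = ¾xy + ¼x - y.
  leading term xy: subtract (⅜)·h_3 from ¾xy + ¼x - y → ¼x - 7/16y + 3/16
  leading term x: no divisor's leading term divides it; move ¼x to the remainder.
  leading term y: no divisor's leading term divides it; move -7/16y to the remainder.
  leading term 1: no divisor's leading term divides it; move 3/16 to the remainder.
  remainder ¼x - 7/16y + 3/16 ≠ 0; add h_4 = ¼x - 7/16y + 3/16 to the basis.

S(f_2,h_3): lcm = x²y. S = -2xy² + ¾xy + 3/2y² + ¼x - ½y.
  leading term xy²: subtract (-y)·h_3 from -2xy² + ¾xy + 3/2y² + ¼x - ½y → ¾xy + ¼x - y
  leading term xy: subtract (⅜)·h_3 from ¾xy + ¼x - y → ¼x - 7/16y + 3/16
  leading term x: subtract (1)·h_4 from ¼x - 7/16y + 3/16 → 0
  remainder 0.

S(f_1,h_4): lcm = x². S = 7/4xy - ¾x - 1.
  leading term xy: subtract (⅞)·h_3 from 7/4xy - ¾x - 1 → -¾x + 21/16y - 9/16
  leading term x: subtract (-3)·h_4 from -¾x + 21/16y - 9/16 → 0
  remainder 0.

S(f_2,h_4): lcm = x². S = -¼xy - ¾x + 3/2y - ½.
  leading term xy: subtract (-⅛)·h_3 from -¼xy - ¾x + 3/2y - ½ → -¾x + 21/16y - 9/16
  leading term x: subtract (-3)·h_4 from -¾x + 21/16y - 9/16 → 0
  remainder 0.

S(h_3,h_4): lcm = xy. S = 7/4y² - 3/2y - ¼.
  leading term y²: no divisor's leading term divides it; move 7/4y² to the remainder.
  leading term y: no divisor's leading term divides it; move -3/2y to the remainder.
  leading term 1: no divisor's leading term divides it; move -¼ to the remainder.
  remainder 7/4y² - 3/2y - ¼ ≠ 0; add h_5 = 7/4y² - 3/2y - ¼ to the basis.

S(f_1,h_5): leading monomials are coprime, so the S-polynomial reduces to 0 (Buchberger's first criterion).
S(f_2,h_5): leading monomials are coprime, so the S-polynomial reduces to 0 (Buchberger's first criterion).
S(h_3,h_5): lcm = xy². S = 6/7xy - ¾y² + 1/7x - ¼y.
  leading term xy: subtract (3/7)·h_3 from 6/7xy - ¾y² + 1/7x - ¼y → -¾y² + 1/7x + 11/28y + 3/14
  leading term y²: subtract (-3/7)·h_5 from -¾y² + 1/7x + 11/28y + 3/14 → 1/7x - ¼y + 3/28
  leading term x: subtract (4/7)·h_4 from 1/7x - ¼y + 3/28 → 0
  remainder 0.

S(h_4,h_5): leading monomials are coprime, so the S-polynomial reduces to 0 (Buchberger's first criterion).
Every S-polynomial of the final basis reduces to 0, so we have a Gröbner basis.
Inter-reduce: drop elements whose leading term is divisible by another's, tail-reduce, and make monic.
Reduced Gröbner basis: {y² - 6/7y - 1/7, x - 7/4y + ¾}.
Label its elements g_1 = y² - 6/7y - 1/7, g_2 = x - 7/4y + ¾.

Reduce p = -4xy + 3y + 1 modulo G:
  leading term xy: subtract (-4y)·g_2 from -4xy + 3y + 1 → -7y² + 6y + 1
  leading term y²: subtract (-7)·g_1 from -7y² + 6y + 1 → 0
  normal form = 0.
Since the normal form is 0, p ∈ I.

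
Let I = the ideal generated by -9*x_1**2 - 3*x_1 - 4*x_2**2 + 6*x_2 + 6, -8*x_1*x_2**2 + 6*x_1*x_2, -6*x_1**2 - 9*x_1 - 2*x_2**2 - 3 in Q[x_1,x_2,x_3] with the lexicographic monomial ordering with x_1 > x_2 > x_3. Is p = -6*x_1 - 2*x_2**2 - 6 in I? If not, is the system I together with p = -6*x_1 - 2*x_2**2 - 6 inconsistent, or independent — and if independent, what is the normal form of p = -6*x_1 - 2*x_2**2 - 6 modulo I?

-6*x_1 - 2*x_2**2 - 6 lies in I (it reduces to 0).

First compute the reduced Gröbner basis of I by Buchberger's algorithm.
f_1 = -9*x_1**2 - 3*x_1 - 4*x_2**2 + 6*x_2 + 6, LT = x_1**2.
f_2 = -8*x_1*x_2**2 + 6*x_1*x_2, LT = x_1*x_2**2.
f_3 = -6*x_1**2 - 9*x_1 - 2*x_2**2 - 3, LT = x_1**2.

S(f_1,f_2): lcm = x_1**2*x_2**2. S = 3/4*x_1**2*x_2 + 1/3*x_1*x_2**2 + 4/9*x_2**4 - 2/3*x_2**3 - 2/3*x_2**2.
  reduce S modulo (f_1, f_2, f_3):
  remainder 4/9*x_2**4 - x_2**3 - 1/6*x_2**2 + 1/2*x_2 ≠ 0; add h_4 = 4/9*x_2**4 - x_2**3 - 1/6*x_2**2 + 1/2*x_2 to the basis.

S(f_1,f_3): lcm = x_1**2. S = -7/6*x_1 + 1/9*x_2**2 - 2/3*x_2 - 7/6.
  reduce S modulo (f_1, f_2, f_3, h_4):
  remainder -7/6*x_1 + 1/9*x_2**2 - 2/3*x_2 - 7/6 ≠ 0; add h_5 = -7/6*x_1 + 1/9*x_2**2 - 2/3*x_2 - 7/6 to the basis.

S(f_2,f_3): lcm = x_1**2*x_2**2. S = -3/4*x_1**2*x_2 - 3/2*x_1*x_2**2 - 1/3*x_2**4 - 1/2*x_2**2.
  reduce S modulo (f_1, f_2, f_3, h_4, h_5):
  remainder -1/2*x_2**3 - 5/8*x_2**2 + 3/4*x_2 ≠ 0; add h_6 = -1/2*x_2**3 - 5/8*x_2**2 + 3/4*x_2 to the basis.

S(f_1,h_5): lcm = x_1**2. S = 2/21*x_1*x_2**2 - 4/7*x_1*x_2 - 2/3*x_1 + 4/9*x_2**2 - 2/3*x_2 - 2/3.
  reduce S modulo (f_1, f_2, f_3, h_4, h_5, h_6):
  remainder 61/84*x_2**2 + 1/7*x_2 ≠ 0; add h_7 = 61/84*x_2**2 + 1/7*x_2 to the basis.

S(h_4,h_6): lcm = x_2**4. S = -7/2*x_2**3 + 9/8*x_2**2 + 9/8*x_2.
  reduce S modulo (f_1, f_2, f_3, h_4, h_5, h_6, h_7):
  remainder -2541/488*x_2 ≠ 0; add h_8 = -2541/488*x_2 to the basis.

The other S-polynomials (S(f_1,h_4), S(f_2,h_4), S(f_3,h_4), S(f_2,h_5), S(f_3,h_5), S(h_4,h_5), S(f_1,h_6), S(f_2,h_6), S(f_3,h_6), S(h_5,h_6), S(f_1,h_7), S(f_2,h_7), S(f_3,h_7), S(h_4,h_7), S(h_5,h_7), S(h_6,h_7), S(f_1,h_8), S(f_2,h_8), S(f_3,h_8), S(h_4,h_8), S(h_5,h_8), S(h_6,h_8), S(h_7,h_8)) all reduce to 0 modulo the current basis, so we have a Gröbner basis.
Inter-reduce: drop elements whose leading term is divisible by another's, tail-reduce, and make monic.
Reduced Gröbner basis: {x_1 + 1, x_2}.
Label its elements g_1 = x_1 + 1, g_2 = x_2.

Reduce p = -6*x_1 - 2*x_2**2 - 6 modulo G:
  leading term x_1: subtract (-6)·g_1 from -6*x_1 - 2*x_2**2 - 6 → -2*x_2**2
  leading term x_2**2: subtract (-2*x_2)·g_2 from -2*x_2**2 → 0
  normal form = 0.
Since the normal form is 0, p ∈ I.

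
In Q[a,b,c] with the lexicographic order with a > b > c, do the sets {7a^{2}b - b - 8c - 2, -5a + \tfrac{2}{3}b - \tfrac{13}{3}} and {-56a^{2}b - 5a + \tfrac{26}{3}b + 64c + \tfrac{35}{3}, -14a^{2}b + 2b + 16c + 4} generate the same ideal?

Equality of ideals is decidable: compute both reduced Gröbner bases (unique for the ordering) and check whether they agree.
Buchberger on the first generating set:
f_1 = 7a^{2}b - b - 8c - 2, LT = a^{2}b.
f_2 = -5a + \tfrac{2}{3}b - \tfrac{13}{3}, LT = a.

S(f_1,f_2): lcm = a^{2}b. S = \tfrac{2}{15}ab^{2} - \tfrac{13}{15}ab - \tfrac{1}{7}b - \tfrac{8}{7}c - \tfrac{2}{7}.
  reduce S modulo (f_1, f_2):
  remainder \tfrac{4}{225}b^{3} - \tfrac{52}{225}b^{2} + \tfrac{958}{1575}b - \tfrac{8}{7}c - \tfrac{2}{7} ≠ 0; add g_3 = \tfrac{4}{225}b^{3} - \tfrac{52}{225}b^{2} + \tfrac{958}{1575}b - \tfrac{8}{7}c - \tfrac{2}{7} to the basis.

The other S-polynomials (S(f_1,g_3), S(f_2,g_3)) all reduce to 0 modulo the current basis, so we have a Gröbner basis.
Inter-reduce: drop elements whose leading term is divisible by another's, tail-reduce, and make monic.
Reduced Gröbner basis: {a - \tfrac{2}{15}b + \tfrac{13}{15}, b^{3} - 13b^{2} + \tfrac{479}{14}b - \tfrac{450}{7}c - \tfrac{225}{14}}.

Buchberger on the second generating set:
h_1 = -56a^{2}b - 5a + \tfrac{26}{3}b + 64c + \tfrac{35}{3}, LT = a^{2}b.
h_2 = -14a^{2}b + 2b + 16c + 4, LT = a^{2}b.

S(h_1,h_2): lcm = a^{2}b. S = \tfrac{5}{56}a - \tfrac{1}{84}b + \tfrac{13}{168}.
  reduce S modulo (h_1, h_2):
  remainder \tfrac{5}{56}a - \tfrac{1}{84}b + \tfrac{13}{168} ≠ 0; add k_3 = \tfrac{5}{56}a - \tfrac{1}{84}b + \tfrac{13}{168} to the basis.

S(h_1,k_3): lcm = a^{2}b. S = \tfrac{2}{15}ab^{2} - \tfrac{13}{15}ab + \tfrac{5}{56}a - \tfrac{13}{84}b - \tfrac{8}{7}c - \tfrac{5}{24}.
  reduce S modulo (h_1, h_2, k_3):
  remainder \tfrac{4}{225}b^{3} - \tfrac{52}{225}b^{2} + \tfrac{958}{1575}b - \tfrac{8}{7}c - \tfrac{2}{7} ≠ 0; add k_4 = \tfrac{4}{225}b^{3} - \tfrac{52}{225}b^{2} + \tfrac{958}{1575}b - \tfrac{8}{7}c - \tfrac{2}{7} to the basis.

The other S-polynomials (S(h_2,k_3), S(h_1,k_4), S(h_2,k_4), S(k_3,k_4)) all reduce to 0 modulo the current basis, so we have a Gröbner basis.
Inter-reduce: drop elements whose leading term is divisible by another's, tail-reduce, and make monic.
Reduced Gröbner basis: {a - \tfrac{2}{15}b + \tfrac{13}{15}, b^{3} - 13b^{2} + \tfrac{479}{14}b - \tfrac{450}{7}c - \tfrac{225}{14}}.

The two bases agree; hence the ideals are identical.

Yes, the ideals are equal.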